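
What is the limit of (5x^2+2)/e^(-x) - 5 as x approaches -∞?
The quotient is an ∞/∞ indeterminate form as x → -∞.
Compare growth rates of the dominant terms (exponentials ≫ polynomials ≫ logarithms), or apply L'Hôpital's rule; the quotient → 0.
Adding the constant: 0 - 5 = -5. Limit = -5.

Final answer: -5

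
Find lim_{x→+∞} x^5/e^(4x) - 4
The quotient is an ∞/∞ indeterminate form as x → +∞.
The exponential denominator e^(4x) dominates the polynomial numerator (e^x ≫ x^5 as x → ∞), so the quotient → 0.
Adding the constant: 0 - 4 = -4. Limit = -4.

Final answer: -4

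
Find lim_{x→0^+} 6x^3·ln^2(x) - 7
The product is a 0·∞ indeterminate form at x → 0⁺.
Rewrite the product as 6·ln^2(x) / x^(-3) and apply L'Hôpital, or use the standard hierarchy x^(-3) ≫ |ln x|^2 as x → 0⁺.
The indeterminate product → 0, so the limit = -7.

Final answer: -7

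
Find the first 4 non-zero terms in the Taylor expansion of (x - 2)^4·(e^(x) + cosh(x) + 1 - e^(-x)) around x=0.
64·x^3/3 - 8·x^2 - 32·x + 32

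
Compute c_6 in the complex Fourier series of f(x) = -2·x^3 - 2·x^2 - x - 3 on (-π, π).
Compute the real Fourier coefficients first: a_6 = -2/9, b_6 = 2/9 + 2·π^2/3.
Then c_6 = (a_6 − i·b_6)/2 = -1/9 - i·π^2/3 - i/9.

Final answer: -1/9 - i·π^2/3 - i/9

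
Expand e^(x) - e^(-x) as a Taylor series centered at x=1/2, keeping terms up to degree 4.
(-1 + e)·e^(-1/2) + (1 + e)·e^(-1/2)·(x - 1/2) + (-1 + e)·e^(-1/2)·(x - 1/2)^2/2 + (1 + e)·e^(-1/2)·(x - 1/2)^3/6 + (-1 + e)·e^(-1/2)·(x - 1/2)^4/24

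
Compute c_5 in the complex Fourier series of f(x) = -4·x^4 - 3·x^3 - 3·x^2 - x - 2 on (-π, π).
Compute the real Fourier coefficients first: a_5 = 108/625 + 32·π^2/25, b_5 = -6·π^2/5 - 14/125.
Then c_5 = (a_5 − i·b_5)/2 = 54/625 + 16·π^2/25 + 7·i/125 + 3·i·π^2/5.

Final answer: 54/625 + 16·π^2/25 + 7·i/125 + 3·i·π^2/5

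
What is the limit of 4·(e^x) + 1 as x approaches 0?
Direct substitution at x = 0 gives 5.

Final answer: 5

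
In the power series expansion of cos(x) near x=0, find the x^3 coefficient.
Expand to order 3: cos(x) = 1 - x^2/2 + O(x^4).
The coefficient of x^3 is 0.

Final answer: 0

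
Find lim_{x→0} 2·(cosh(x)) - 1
Direct substitution at x = 0 gives 1.

Final answer: 1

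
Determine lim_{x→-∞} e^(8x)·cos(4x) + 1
Evaluate the dominant behaviour as x → -∞; each term tends to a finite value or vanishes.
Limit = 1.

Final answer: 1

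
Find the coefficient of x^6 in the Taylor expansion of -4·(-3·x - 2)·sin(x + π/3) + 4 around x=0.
Expand to order 6: -4·(-3·x - 2)·sin(x + π/3) + 4 = x^6·(1/20 - √(3)/180) + x^5·(1/30 + √(3)/4) + x^4·(-1 + √(3)/6) + x^3·(-3·√(3) - 2/3) + x^2·(6 - 2·√(3)) + x·(4 + 6·√(3)) + 4 + 4·√(3) + O(x^7).
The coefficient of x^6 is 1/20 - √(3)/180.

Final answer: 1/20 - √(3)/180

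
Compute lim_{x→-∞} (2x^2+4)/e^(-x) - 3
The quotient is an ∞/∞ indeterminate form as x → -∞.
Compare growth rates of the dominant terms (exponentials ≫ polynomials ≫ logarithms), or apply L'Hôpital's rule; the quotient → 0.
Adding the constant: 0 - 3 = -3. Limit = -3.

Final answer: -3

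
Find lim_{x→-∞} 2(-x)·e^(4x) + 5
The product is a 0·∞ indeterminate form at x → -∞.
Rewrite the product as 2(-x) / e^(-4x) (an ∞/∞ form) and apply L'Hôpital, or use the standard hierarchy e^(4|x|) ≫ |(-x)| as x → -∞.
The indeterminate product → 0, so the limit = 5.

Final answer: 5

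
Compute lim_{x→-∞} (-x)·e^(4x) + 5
The product is a 0·∞ indeterminate form at x → -∞.
Rewrite the product as (-x) / e^(-4x) (an ∞/∞ form) and apply L'Hôpital, or use the standard hierarchy e^(4|x|) ≫ |(-x)| as x → -∞.
The indeterminate product → 0, so the limit = 5.

Final answer: 5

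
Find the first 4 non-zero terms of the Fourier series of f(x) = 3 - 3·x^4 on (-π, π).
(-144 + 24·π^2)·cos(x) + (9 - 6·π^2)·cos(2·x) + (-16/9 + 8·π^2/3)·cos(3·x) - 3·π^4/5 + 3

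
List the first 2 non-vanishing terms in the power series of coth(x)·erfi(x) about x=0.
4·x^2/(3·√(π)) + 2/√(π)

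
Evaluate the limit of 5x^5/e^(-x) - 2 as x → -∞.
The quotient is an ∞/∞ indeterminate form as x → -∞.
Compare growth rates of the dominant terms (exponentials ≫ polynomials ≫ logarithms), or apply L'Hôpital's rule; the quotient → 0.
Adding the constant: 0 - 2 = -2. Limit = -2.

Final answer: -2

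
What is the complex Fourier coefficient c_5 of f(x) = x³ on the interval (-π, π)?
Compute the real Fourier coefficients first: a_5 = 0, b_5 = -12/125 + 2·π^2/5.
Then c_5 = (a_5 − i·b_5)/2 = -i·π^2/5 + 6·i/125.

Final answer: -i·π^2/5 + 6·i/125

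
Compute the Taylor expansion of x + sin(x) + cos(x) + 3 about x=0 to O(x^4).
-x^3/6 - x^2/2 + 2·x + 4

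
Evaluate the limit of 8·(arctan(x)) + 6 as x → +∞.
Evaluate the dominant behaviour as x → +∞; each term tends to a finite value or vanishes.
Limit = 6 + 4·π.

Final answer: 6 + 4·π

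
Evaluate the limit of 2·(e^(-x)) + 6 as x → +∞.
Evaluate the dominant behaviour as x → +∞; each term tends to a finite value or vanishes.
Limit = 6.

Final answer: 6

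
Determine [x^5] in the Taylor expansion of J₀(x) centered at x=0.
Expand to order 5: J₀(x) = x^4/64 - x^2/4 + 1 + O(x^6).
The coefficient of x^5 is 0.

Final answer: 0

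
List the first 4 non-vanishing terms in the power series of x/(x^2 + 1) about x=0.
-x^7 + x^5 - x^3 + x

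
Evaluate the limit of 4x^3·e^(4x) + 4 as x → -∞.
The product is a 0·∞ indeterminate form at x → -∞.
Rewrite the product as 4x^3 / e^(-4x) (an ∞/∞ form) and apply L'Hôpital, or use the standard hierarchy e^(4|x|) ≫ |x^3| as x → -∞.
The indeterminate product → 0, so the limit = 4.

Final answer: 4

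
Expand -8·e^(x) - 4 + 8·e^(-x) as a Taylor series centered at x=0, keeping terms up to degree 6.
-2·x^5/15 - 8·x^3/3 - 16·x - 4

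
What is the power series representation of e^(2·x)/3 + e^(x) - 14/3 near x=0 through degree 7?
131·x^7/15120 + 67·x^6/2160 + 7·x^5/72 + 19·x^4/72 + 11·x^3/18 + 7·x^2/6 + 5·x/3 - 10/3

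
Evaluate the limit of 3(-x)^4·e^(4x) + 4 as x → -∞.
The product is a 0·∞ indeterminate form at x → -∞.
Rewrite the product as 3(-x)^4 / e^(-4x) (an ∞/∞ form) and apply L'Hôpital, or use the standard hierarchy e^(4|x|) ≫ |(-x)^4| as x → -∞.
The indeterminate product → 0, so the limit = 4.

Final answer: 4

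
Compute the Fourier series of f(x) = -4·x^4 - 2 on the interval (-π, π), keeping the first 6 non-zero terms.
(-192 + 32·π^2)·cos(x) + (12 - 8·π^2)·cos(2·x) + (-64/27 + 32·π^2/9)·cos(3·x) + (3/4 - 2·π^2)·cos(4·x) + (-192/625 + 32·π^2/25)·cos(5·x) - 4·π^4/5 - 2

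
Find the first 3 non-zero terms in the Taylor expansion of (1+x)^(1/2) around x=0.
-x^2/8 + x/2 + 1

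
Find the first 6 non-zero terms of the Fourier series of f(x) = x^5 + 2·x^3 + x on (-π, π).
(-36·π^2 + 2·π^4 + 218)·sin(x) + (-π^4 - 11/2 + 3·π^2)·sin(2·x) + (-4·π^2/27 + 62/81 + 2·π^4/3)·sin(3·x) + (-π^4/2 - 3·π^2/8 - 23/64)·sin(4·x) + (178/625 + 12·π^2/25 + 2·π^4/5)·sin(5·x) + (-π^4/3 - 13·π^2/27 - 41/162)·sin(6·x)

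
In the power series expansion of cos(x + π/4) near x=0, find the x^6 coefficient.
Expand to order 6: cos(x + π/4) = -√(2)·x^6/1440 - √(2)·x^5/240 + √(2)·x^4/48 + √(2)·x^3/12 - √(2)·x^2/4 - √(2)·x/2 + √(2)/2 + O(x^7).
The coefficient of x^6 is -√(2)/1440.

Final answer: -√(2)/1440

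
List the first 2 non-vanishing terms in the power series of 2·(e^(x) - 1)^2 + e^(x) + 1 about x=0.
x + 2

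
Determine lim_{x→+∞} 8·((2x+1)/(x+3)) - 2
Evaluate the dominant behaviour as x → +∞; each term tends to a finite value or vanishes.
Limit = 14.

Final answer: 14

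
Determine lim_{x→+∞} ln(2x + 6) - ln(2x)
This is an ∞ − ∞ indeterminate form.
Combine the logarithms: ln(2x+6) − ln(2x) = ln((2x+6)/(2x)) = ln(1 + 6/(2x)) → ln(1) = 0.
Limit = 0.

Final answer: 0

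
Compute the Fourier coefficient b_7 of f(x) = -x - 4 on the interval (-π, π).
b_7 = (1/π) ∫_{-π}^{π} f(x)·sin(7x) dx.
Evaluate the integral (use parity and integration by parts as needed): b_7 = -2/7.

Final answer: -2/7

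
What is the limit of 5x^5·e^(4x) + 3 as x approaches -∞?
The product is a 0·∞ indeterminate form at x → -∞.
Rewrite the product as 5x^5 / e^(-4x) (an ∞/∞ form) and apply L'Hôpital, or use the standard hierarchy e^(4|x|) ≫ |x^5| as x → -∞.
The indeterminate product → 0, so the limit = 3.

Final answer: 3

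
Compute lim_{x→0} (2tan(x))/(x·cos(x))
Both numerator and denominator → 0 as x → 0; this is a 0/0 indeterminate form.
Expand each to leading order near x = 0: numerator ~ 2·x, denominator ~ x.
The limit of the ratio is 2.

Final answer: 2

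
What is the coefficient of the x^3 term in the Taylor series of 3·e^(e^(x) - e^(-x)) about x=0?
Expand to order 3: 3·e^(e^(x) - e^(-x)) = 5·x^3 + 6·x^2 + 6·x + 3 + O(x^4).
The coefficient of x^3 is 5.

Final answer: 5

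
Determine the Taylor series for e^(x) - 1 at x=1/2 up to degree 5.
-1 + e^(1/2) + e^(1/2)·(x - 1/2) + e^(1/2)·(x - 1/2)^2/2 + e^(1/2)·(x - 1/2)^3/6 + e^(1/2)·(x - 1/2)^4/24 + e^(1/2)·(x - 1/2)^5/120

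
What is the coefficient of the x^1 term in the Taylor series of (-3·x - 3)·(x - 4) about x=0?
Expand to order 1: (-3·x - 3)·(x - 4) = 9·x + 12 + O(x^2).
The coefficient of x^1 is 9.

Final answer: 9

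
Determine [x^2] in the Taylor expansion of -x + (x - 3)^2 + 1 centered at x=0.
Expand to order 2: -x + (x - 3)^2 + 1 = x^2 - 7·x + 10 + O(x^3).
The coefficient of x^2 is 1.

Final answer: 1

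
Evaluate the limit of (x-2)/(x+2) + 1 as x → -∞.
Evaluate the dominant behaviour as x → -∞; each term tends to a finite value or vanishes.
Limit = 2.

Final answer: 2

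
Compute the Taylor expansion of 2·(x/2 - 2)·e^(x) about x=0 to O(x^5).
-x^3/6 - x^2 - 3·x - 4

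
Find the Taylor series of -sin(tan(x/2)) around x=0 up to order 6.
x^5/1280 - x^3/48 - x/2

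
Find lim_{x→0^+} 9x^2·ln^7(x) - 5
The product is a 0·∞ indeterminate form at x → 0⁺.
Rewrite the product as 9·ln^7(x) / x^(-2) and apply L'Hôpital, or use the standard hierarchy x^(-2) ≫ |ln x|^7 as x → 0⁺.
The indeterminate product → 0, so the limit = -5.

Final answer: -5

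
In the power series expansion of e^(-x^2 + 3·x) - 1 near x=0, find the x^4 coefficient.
Expand to order 4: e^(-x^2 + 3·x) - 1 = -5·x^4/8 + 3·x^3/2 + 7·x^2/2 + 3·x + O(x^5).
The coefficient of x^4 is -5/8.

Final answer: -5/8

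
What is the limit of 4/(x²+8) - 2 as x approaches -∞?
Evaluate the dominant behaviour as x → -∞; each term tends to a finite value or vanishes.
Limit = -2.

Final answer: -2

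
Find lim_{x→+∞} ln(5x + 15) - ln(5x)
This is an ∞ − ∞ indeterminate form.
Combine the logarithms: ln(5x+15) − ln(5x) = ln((5x+15)/(5x)) = ln(1 + 15/(5x)) → ln(1) = 0.
Limit = 0.

Final answer: 0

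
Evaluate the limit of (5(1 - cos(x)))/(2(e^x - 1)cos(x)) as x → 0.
Both numerator and denominator → 0 as x → 0; this is a 0/0 indeterminate form.
Expand each to leading order near x = 0: numerator ~ 5·x^2/2, denominator ~ 2·x.
The limit of the ratio is 0.

Final answer: 0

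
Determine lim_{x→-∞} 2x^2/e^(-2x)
This is an ∞/∞ indeterminate form as x → -∞.
Compare growth rates of the dominant terms (exponentials ≫ polynomials ≫ logarithms), or apply L'Hôpital's rule; the quotient → 0.
Limit = 0.

Final answer: 0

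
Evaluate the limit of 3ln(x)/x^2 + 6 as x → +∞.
The quotient is an ∞/∞ indeterminate form as x → +∞.
The polynomial denominator x^2 dominates the logarithmic numerator (any positive power of x ≫ ln(x) as x → ∞), so the quotient → 0.
Adding the constant: 0 + 6 = 6. Limit = 6.

Final answer: 6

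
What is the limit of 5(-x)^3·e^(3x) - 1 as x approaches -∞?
The product is a 0·∞ indeterminate form at x → -∞.
Rewrite the product as 5(-x)^3 / e^(-3x) (an ∞/∞ form) and apply L'Hôpital, or use the standard hierarchy e^(3|x|) ≫ |(-x)^3| as x → -∞.
The indeterminate product → 0, so the limit = -1.

Final answer: -1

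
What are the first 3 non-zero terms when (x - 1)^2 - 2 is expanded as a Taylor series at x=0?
x^2 - 2·x - 1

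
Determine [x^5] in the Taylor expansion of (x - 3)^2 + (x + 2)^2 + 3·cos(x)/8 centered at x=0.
Expand to order 5: (x - 3)^2 + (x + 2)^2 + 3·cos(x)/8 = x^4/64 + 29·x^2/16 - 2·x + 107/8 + O(x^6).
The coefficient of x^5 is 0.

Final answer: 0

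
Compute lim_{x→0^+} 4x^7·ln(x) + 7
The product is a 0·∞ indeterminate form at x → 0⁺.
Rewrite the product as 4·ln(x) / x^(-7) and apply L'Hôpital, or use the standard hierarchy x^(-7) ≫ |ln x| as x → 0⁺.
The indeterminate product → 0, so the limit = 7.

Final answer: 7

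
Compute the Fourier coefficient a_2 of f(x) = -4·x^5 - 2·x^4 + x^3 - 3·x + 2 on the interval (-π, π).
a_2 = (1/π) ∫_{-π}^{π} f(x)·cos(2x) dx.
Evaluate the integral (use parity and integration by parts as needed): a_2 = 6 - 4·π^2.

Final answer: 6 - 4·π^2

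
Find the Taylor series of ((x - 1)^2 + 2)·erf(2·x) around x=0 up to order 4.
32·x^4/(3·√(π)) - 12·x^3/√(π) - 8·x^2/√(π) + 12·x/√(π)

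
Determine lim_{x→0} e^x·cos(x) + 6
Direct substitution at x = 0 gives 7.

Final answer: 7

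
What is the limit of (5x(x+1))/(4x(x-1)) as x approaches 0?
Both numerator and denominator → 0 as x → 0; this is a 0/0 indeterminate form.
Expand each to leading order near x = 0: numerator ~ 5·x, denominator ~ -4·x.
The limit of the ratio is -5/4.

Final answer: -5/4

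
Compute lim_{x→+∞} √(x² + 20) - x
This is an ∞ − ∞ indeterminate form.
Multiply and divide by the conjugate √(x²+20) + x; the x² terms cancel, leaving 20/(√(x²+20)+x) → 0.
Limit = 0.

Final answer: 0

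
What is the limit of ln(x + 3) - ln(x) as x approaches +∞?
This is an ∞ − ∞ indeterminate form.
Combine the logarithms: ln(x+3) − ln(x) = ln((x+3)/(x)) = ln(1 + 3/(x)) → ln(1) = 0.
Limit = 0.

Final answer: 0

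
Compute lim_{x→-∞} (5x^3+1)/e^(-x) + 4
The quotient is an ∞/∞ indeterminate form as x → -∞.
Compare growth rates of the dominant terms (exponentials ≫ polynomials ≫ logarithms), or apply L'Hôpital's rule; the quotient → 0.
Adding the constant: 0 + 4 = 4. Limit = 4.

Final answer: 4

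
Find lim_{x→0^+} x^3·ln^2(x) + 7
The product is a 0·∞ indeterminate form at x → 0⁺.
Rewrite the product as ln^2(x) / x^(-3) and apply L'Hôpital, or use the standard hierarchy x^(-3) ≫ |ln x|^2 as x → 0⁺.
The indeterminate product → 0, so the limit = 7.

Final answer: 7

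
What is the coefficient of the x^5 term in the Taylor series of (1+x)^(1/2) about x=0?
Expand to order 5: (1+x)^(1/2) = 7·x^5/256 - 5·x^4/128 + x^3/16 - x^2/8 + x/2 + 1 + O(x^6).
The coefficient of x^5 is 7/256.

Final answer: 7/256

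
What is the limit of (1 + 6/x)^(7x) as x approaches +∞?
As x → +∞: write (1 + 6/x)^(7x) = ((1 + 6/x)^x)^7 → (e^6)^7 = e^42.
Limit = e^(42).

Final answer: e^(42)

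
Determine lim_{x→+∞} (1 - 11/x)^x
As x → +∞: this is the defining limit (1 - 11/x)^x → e^(-11).
Limit = e^(-11).

Final answer: e^(-11)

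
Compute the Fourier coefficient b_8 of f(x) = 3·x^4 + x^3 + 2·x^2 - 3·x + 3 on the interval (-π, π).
b_8 = (1/π) ∫_{-π}^{π} f(x)·sin(8x) dx.
Evaluate the integral (use parity and integration by parts as needed): b_8 = 99/128 - π^2/4.

Final answer: 99/128 - π^2/4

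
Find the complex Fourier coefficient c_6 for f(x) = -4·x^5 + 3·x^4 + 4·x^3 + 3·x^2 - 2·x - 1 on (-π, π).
Compute the real Fourier coefficients first: a_6 = 2/9 + 2·π^2/3, b_6 = -56·π^2/27 + 82/81 + 4·π^4/3.
Then c_6 = (a_6 − i·b_6)/2 = 1/9 + π^2/3 - 2·i·π^4/3 - 41·i/81 + 28·i·π^2/27.

Final answer: 1/9 + π^2/3 - 2·i·π^4/3 - 41·i/81 + 28·i·π^2/27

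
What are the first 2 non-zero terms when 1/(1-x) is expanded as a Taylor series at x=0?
x + 1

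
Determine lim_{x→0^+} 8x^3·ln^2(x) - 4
The product is a 0·∞ indeterminate form at x → 0⁺.
Rewrite the product as 8·ln^2(x) / x^(-3) and apply L'Hôpital, or use the standard hierarchy x^(-3) ≫ |ln x|^2 as x → 0⁺.
The indeterminate product → 0, so the limit = -4.

Final answer: -4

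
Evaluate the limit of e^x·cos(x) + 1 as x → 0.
Direct substitution at x = 0 gives 2.

Final answer: 2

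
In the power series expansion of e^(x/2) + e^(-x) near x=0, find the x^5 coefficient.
Expand to order 5: e^(x/2) + e^(-x) = -31·x^5/3840 + 17·x^4/384 - 7·x^3/48 + 5·x^2/8 - x/2 + 2 + O(x^6).
The coefficient of x^5 is -31/3840.

Final answer: -31/3840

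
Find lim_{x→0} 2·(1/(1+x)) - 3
Direct substitution at x = 0 gives -1.

Final answer: -1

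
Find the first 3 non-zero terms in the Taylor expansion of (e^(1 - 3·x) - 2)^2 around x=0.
x^2·(-2 + e)^2·(9·e/(-2 + e) + 9·e^(2)/(-2 + e)^2) - 6·e·x·(-2 + e) + (-2 + e)^2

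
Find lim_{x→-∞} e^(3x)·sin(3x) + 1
Evaluate the dominant behaviour as x → -∞; each term tends to a finite value or vanishes.
Limit = 1.

Final answer: 1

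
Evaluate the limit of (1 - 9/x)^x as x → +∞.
As x → +∞: this is the defining limit (1 - 9/x)^x → e^(-9).
Limit = e^(-9).

Final answer: e^(-9)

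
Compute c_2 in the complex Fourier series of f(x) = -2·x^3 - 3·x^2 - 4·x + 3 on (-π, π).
Compute the real Fourier coefficients first: a_2 = -3, b_2 = 1 + 2·π^2.
Then c_2 = (a_2 − i·b_2)/2 = -3/2 - i·π^2 - i/2.

Final answer: -3/2 - i·π^2 - i/2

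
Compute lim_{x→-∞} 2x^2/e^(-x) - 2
The quotient is an ∞/∞ indeterminate form as x → -∞.
Compare growth rates of the dominant terms (exponentials ≫ polynomials ≫ logarithms), or apply L'Hôpital's rule; the quotient → 0.
Adding the constant: 0 - 2 = -2. Limit = -2.

Final answer: -2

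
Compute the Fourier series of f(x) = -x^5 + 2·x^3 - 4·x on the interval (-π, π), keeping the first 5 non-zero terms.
(-272 - 2·π^4 + 44·π^2)·sin(x) + (-7·π^2 + 29/2 + π^4)·sin(2·x) + (-2·π^4/3 - 368/81 + 76·π^2/27)·sin(3·x) + (-13·π^2/8 + 167/64 + π^4/2)·sin(4·x) + (-2·π^4/5 - 1168/625 + 28·π^2/25)·sin(5·x)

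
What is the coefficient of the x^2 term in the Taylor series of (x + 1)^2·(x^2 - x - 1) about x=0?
Expand to order 2: (x + 1)^2·(x^2 - x - 1) = -2·x^2 - 3·x - 1 + O(x^3).
The coefficient of x^2 is -2.

Final answer: -2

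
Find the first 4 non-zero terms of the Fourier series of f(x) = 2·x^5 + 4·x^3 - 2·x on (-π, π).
(-72·π^2 + 4·π^4 + 428)·sin(x) + (-2·π^4 - 7 + 6·π^2)·sin(2·x) + (-8·π^2/27 - 92/81 + 4·π^4/3)·sin(3·x) + (-π^4 - 3·π^2/4 + 41/32)·sin(4·x)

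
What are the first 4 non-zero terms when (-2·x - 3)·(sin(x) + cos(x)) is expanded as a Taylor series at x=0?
3·x^3/2 - x^2/2 - 5·x - 3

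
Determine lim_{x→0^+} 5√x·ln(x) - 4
The product is a 0·∞ indeterminate form at x → 0⁺.
Rewrite the product as 5·ln(x) / x^(-1/2) and apply L'Hôpital, or use the standard hierarchy x^(-1/2) ≫ |ln x| as x → 0⁺.
The indeterminate product → 0, so the limit = -4.

Final answer: -4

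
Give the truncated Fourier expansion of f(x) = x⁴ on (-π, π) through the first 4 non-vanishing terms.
(48 - 8·π^2)·cos(x) + (-3 + 2·π^2)·cos(2·x) + (16/27 - 8·π^2/9)·cos(3·x) + π^4/5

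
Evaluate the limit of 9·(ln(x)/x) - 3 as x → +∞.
Evaluate the dominant behaviour as x → +∞; each term tends to a finite value or vanishes.
Limit = -3.

Final answer: -3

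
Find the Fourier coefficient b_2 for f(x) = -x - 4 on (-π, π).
b_2 = (1/π) ∫_{-π}^{π} f(x)·sin(2x) dx.
Evaluate the integral (use parity and integration by parts as needed): b_2 = 1.

Final answer: 1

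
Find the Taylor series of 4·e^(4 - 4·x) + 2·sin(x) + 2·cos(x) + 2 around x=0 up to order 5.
x^5·(1/60 - 512·e^(4)/15) + x^4·(1/12 + 128·e^(4)/3) + x^3·(-128·e^(4)/3 - 1/3) + x^2·(-1 + 32·e^(4)) + x·(2 - 16·e^(4)) + 4 + 4·e^(4)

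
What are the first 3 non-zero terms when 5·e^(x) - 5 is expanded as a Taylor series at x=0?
5·x^3/6 + 5·x^2/2 + 5·x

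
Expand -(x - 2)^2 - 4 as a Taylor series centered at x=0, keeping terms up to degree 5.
-x^2 + 4·x - 8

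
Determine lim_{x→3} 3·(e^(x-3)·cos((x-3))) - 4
Direct substitution at x = 3 gives -1.

Final answer: -1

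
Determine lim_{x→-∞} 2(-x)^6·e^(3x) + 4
The product is a 0·∞ indeterminate form at x → -∞.
Rewrite the product as 2(-x)^6 / e^(-3x) (an ∞/∞ form) and apply L'Hôpital, or use the standard hierarchy e^(3|x|) ≫ |(-x)^6| as x → -∞.
The indeterminate product → 0, so the limit = 4.

Final answer: 4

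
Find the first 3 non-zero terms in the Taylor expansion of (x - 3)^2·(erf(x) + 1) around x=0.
x^2·(1 - 12/√(π)) + x·(-6 + 18/√(π)) + 9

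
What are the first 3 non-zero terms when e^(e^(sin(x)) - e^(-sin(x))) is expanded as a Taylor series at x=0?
2·x^2 + 2·x + 1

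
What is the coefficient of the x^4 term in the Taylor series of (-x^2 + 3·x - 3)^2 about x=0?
Expand to order 4: (-x^2 + 3·x - 3)^2 = x^4 - 6·x^3 + 15·x^2 - 18·x + 9 + O(x^5).
The coefficient of x^4 is 1.

Final answer: 1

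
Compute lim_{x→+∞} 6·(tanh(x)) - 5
Evaluate the dominant behaviour as x → +∞; each term tends to a finite value or vanishes.
Limit = 1.

Final answer: 1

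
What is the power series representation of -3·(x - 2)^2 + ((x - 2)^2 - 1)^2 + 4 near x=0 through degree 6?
x^4 - 8·x^3 + 19·x^2 - 12·x + 1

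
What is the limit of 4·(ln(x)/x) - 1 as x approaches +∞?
Evaluate the dominant behaviour as x → +∞; each term tends to a finite value or vanishes.
Limit = -1.

Final answer: -1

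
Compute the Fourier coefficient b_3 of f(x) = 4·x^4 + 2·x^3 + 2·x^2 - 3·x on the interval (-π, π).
b_3 = (1/π) ∫_{-π}^{π} f(x)·sin(3x) dx.
Evaluate the integral (use parity and integration by parts as needed): b_3 = -26/9 + 4·π^2/3.

Final answer: -26/9 + 4·π^2/3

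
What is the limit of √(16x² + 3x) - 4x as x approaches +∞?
As x → +∞: multiply by the conjugate to get (3x)/(√(16x²+3x)+4x); the denominator ~ 8x, so the limit is 3/8.
Limit = 3/8.

Final answer: 3/8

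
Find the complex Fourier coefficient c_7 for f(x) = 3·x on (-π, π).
Compute the real Fourier coefficients first: a_7 = 0, b_7 = 6/7.
Then c_7 = (a_7 − i·b_7)/2 = -3·i/7.

Final answer: -3·i/7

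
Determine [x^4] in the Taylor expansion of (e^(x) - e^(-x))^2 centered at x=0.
Expand to order 4: (e^(x) - e^(-x))^2 = 4·x^4/3 + 4·x^2 + O(x^5).
The coefficient of x^4 is 4/3.

Final answer: 4/3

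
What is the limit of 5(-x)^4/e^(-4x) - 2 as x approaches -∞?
The quotient is an ∞/∞ indeterminate form as x → -∞.
Compare growth rates of the dominant terms (exponentials ≫ polynomials ≫ logarithms), or apply L'Hôpital's rule; the quotient → 0.
Adding the constant: 0 - 2 = -2. Limit = -2.

Final answer: -2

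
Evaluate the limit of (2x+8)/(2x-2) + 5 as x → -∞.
Evaluate the dominant behaviour as x → -∞; each term tends to a finite value or vanishes.
Limit = 6.

Final answer: 6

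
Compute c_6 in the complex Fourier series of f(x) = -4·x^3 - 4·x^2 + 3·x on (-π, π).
Compute the real Fourier coefficients first: a_6 = -4/9, b_6 = -11/9 + 4·π^2/3.
Then c_6 = (a_6 − i·b_6)/2 = -2/9 - 2·i·π^2/3 + 11·i/18.

Final answer: -2/9 - 2·i·π^2/3 + 11·i/18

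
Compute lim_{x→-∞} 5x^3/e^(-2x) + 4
The quotient is an ∞/∞ indeterminate form as x → -∞.
Compare growth rates of the dominant terms (exponentials ≫ polynomials ≫ logarithms), or apply L'Hôpital's rule; the quotient → 0.
Adding the constant: 0 + 4 = 4. Limit = 4.

Final answer: 4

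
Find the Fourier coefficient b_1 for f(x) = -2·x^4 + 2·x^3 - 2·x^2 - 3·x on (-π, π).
b_1 = (1/π) ∫_{-π}^{π} f(x)·sin(1x) dx.
Evaluate the integral (use parity and integration by parts as needed): b_1 = -30 + 4·π^2.

Final answer: -30 + 4·π^2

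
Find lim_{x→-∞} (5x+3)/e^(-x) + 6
The quotient is an ∞/∞ indeterminate form as x → -∞.
Compare growth rates of the dominant terms (exponentials ≫ polynomials ≫ logarithms), or apply L'Hôpital's rule; the quotient → 0.
Adding the constant: 0 + 6 = 6. Limit = 6.

Final answer: 6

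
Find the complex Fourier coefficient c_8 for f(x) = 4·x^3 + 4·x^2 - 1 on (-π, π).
Compute the real Fourier coefficients first: a_8 = 1/4, b_8 = 3/32 - π^2.
Then c_8 = (a_8 − i·b_8)/2 = 1/8 - 3·i/64 + i·π^2/2.

Final answer: 1/8 - 3·i/64 + i·π^2/2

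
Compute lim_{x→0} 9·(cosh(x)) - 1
Direct substitution at x = 0 gives 8.

Final answer: 8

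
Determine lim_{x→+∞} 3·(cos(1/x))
Evaluate the dominant behaviour as x → +∞; each term tends to a finite value or vanishes.
Limit = 3.

Final answer: 3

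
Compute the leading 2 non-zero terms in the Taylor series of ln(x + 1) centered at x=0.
-x^2/2 + x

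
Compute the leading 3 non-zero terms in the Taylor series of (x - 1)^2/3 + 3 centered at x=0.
x^2/3 - 2·x/3 + 10/3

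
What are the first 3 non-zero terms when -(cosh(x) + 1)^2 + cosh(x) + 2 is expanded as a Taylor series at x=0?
-3·x^4/8 - 3·x^2/2 - 1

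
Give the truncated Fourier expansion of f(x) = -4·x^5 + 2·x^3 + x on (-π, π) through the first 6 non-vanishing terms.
(-982 - 8·π^4 + 164·π^2)·sin(x) + (-22·π^2 + 32 + 4·π^4)·sin(2·x) + (-8·π^4/3 - 338/81 + 196·π^2/27)·sin(3·x) + (-7·π^2/2 + 13/16 + 2·π^4)·sin(4·x) + (-8·π^4/5 - 62/625 + 52·π^2/25)·sin(5·x) + (-38·π^2/27 - 8/81 + 4·π^4/3)·sin(6·x)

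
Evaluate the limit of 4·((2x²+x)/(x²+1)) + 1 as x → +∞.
Evaluate the dominant behaviour as x → +∞; each term tends to a finite value or vanishes.
Limit = 9.

Final answer: 9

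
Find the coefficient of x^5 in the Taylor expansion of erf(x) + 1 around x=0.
Expand to order 5: erf(x) + 1 = x^5/(5·√(π)) - 2·x^3/(3·√(π)) + 2·x/√(π) + 1 + O(x^6).
The coefficient of x^5 is 1/(5·√(π)).

Final answer: 1/(5·√(π))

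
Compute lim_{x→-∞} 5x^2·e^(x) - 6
The product is a 0·∞ indeterminate form at x → -∞.
Rewrite the product as 5x^2 / e^(-x) (an ∞/∞ form) and apply L'Hôpital, or use the standard hierarchy e^(|x|) ≫ |x^2| as x → -∞.
The indeterminate product → 0, so the limit = -6.

Final answer: -6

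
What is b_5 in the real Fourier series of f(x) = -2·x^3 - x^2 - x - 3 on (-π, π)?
b_5 = (1/π) ∫_{-π}^{π} f(x)·sin(5x) dx.
Evaluate the integral (use parity and integration by parts as needed): b_5 = -4·π^2/5 - 26/125.

Final answer: -4·π^2/5 - 26/125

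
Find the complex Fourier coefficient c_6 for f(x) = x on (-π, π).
Compute the real Fourier coefficients first: a_6 = 0, b_6 = -1/3.
Then c_6 = (a_6 − i·b_6)/2 = i/6.

Final answer: i/6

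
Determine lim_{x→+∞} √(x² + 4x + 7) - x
This is an ∞ − ∞ indeterminate form.
Multiply and divide by the conjugate √(x²+4x + 7) + x; the x² terms cancel, leaving (4x + 7)/(√(x²+4x + 7)+x) → 4/2 = 2.
Limit = 2.

Final answer: 2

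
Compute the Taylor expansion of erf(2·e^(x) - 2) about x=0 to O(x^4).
-14·x^3/(3·√(π)) + 2·x^2/√(π) + 4·x/√(π)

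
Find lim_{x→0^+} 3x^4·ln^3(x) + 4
The product is a 0·∞ indeterminate form at x → 0⁺.
Rewrite the product as 3·ln^3(x) / x^(-4) and apply L'Hôpital, or use the standard hierarchy x^(-4) ≫ |ln x|^3 as x → 0⁺.
The indeterminate product → 0, so the limit = 4.

Final answer: 4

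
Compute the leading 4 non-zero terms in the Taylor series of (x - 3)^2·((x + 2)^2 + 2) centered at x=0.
x^4 - 2·x^3 - 9·x^2 + 54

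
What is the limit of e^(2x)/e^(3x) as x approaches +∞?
This is an ∞/∞ indeterminate form as x → +∞.
Rewrite e^(2x)/e^(3x) = e^((2−3)x) = e^(-x); the exponent coefficient is -1 < 0 so e^(-x) → 0.
Limit = 0.

Final answer: 0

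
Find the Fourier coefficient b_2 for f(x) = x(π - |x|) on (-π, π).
b_2 = (1/π) ∫_{-π}^{π} f(x)·sin(2x) dx.
Evaluate the integral (use parity and integration by parts as needed): b_2 = 0.

Final answer: 0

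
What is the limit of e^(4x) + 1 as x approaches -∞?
Evaluate the dominant behaviour as x → -∞; each term tends to a finite value or vanishes.
Limit = 1.

Final answer: 1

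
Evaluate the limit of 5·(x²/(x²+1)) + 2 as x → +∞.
Evaluate the dominant behaviour as x → +∞; each term tends to a finite value or vanishes.
Limit = 7.

Final answer: 7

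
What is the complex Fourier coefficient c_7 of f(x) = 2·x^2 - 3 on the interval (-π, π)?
Compute the real Fourier coefficients first: a_7 = -8/49, b_7 = 0.
Then c_7 = (a_7 − i·b_7)/2 = -4/49.

Final answer: -4/49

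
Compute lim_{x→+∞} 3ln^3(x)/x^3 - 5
The quotient is an ∞/∞ indeterminate form as x → +∞.
The polynomial denominator x^3 dominates the logarithmic numerator (any positive power of x ≫ ln^3(x) as x → ∞), so the quotient → 0.
Adding the constant: 0 - 5 = -5. Limit = -5.

Final answer: -5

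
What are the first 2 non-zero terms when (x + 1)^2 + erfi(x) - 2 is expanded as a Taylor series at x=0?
x·(2/√(π) + 2) - 1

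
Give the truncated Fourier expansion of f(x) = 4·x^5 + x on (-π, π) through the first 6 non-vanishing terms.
(-160·π^2 + 8·π^4 + 962)·sin(x) + (-4·π^4 - 31 + 20·π^2)·sin(2·x) + (-160·π^2/27 + 374/81 + 8·π^4/3)·sin(3·x) + (-2·π^4 - 23/16 + 5·π^2/2)·sin(4·x) + (-32·π^2/25 + 442/625 + 8·π^4/5)·sin(5·x) + (-4·π^4/3 - 37/81 + 20·π^2/27)·sin(6·x)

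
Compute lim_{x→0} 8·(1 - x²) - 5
Direct substitution at x = 0 gives 3.

Final answer: 3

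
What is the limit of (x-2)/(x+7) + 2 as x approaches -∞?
Evaluate the dominant behaviour as x → -∞; each term tends to a finite value or vanishes.
Limit = 3.

Final answer: 3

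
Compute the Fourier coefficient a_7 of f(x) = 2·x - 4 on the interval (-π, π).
a_7 = (1/π) ∫_{-π}^{π} f(x)·cos(7x) dx.
Evaluate the integral (use parity and integration by parts as needed): a_7 = 0.

Final answer: 0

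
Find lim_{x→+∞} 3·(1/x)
Evaluate the dominant behaviour as x → +∞; each term tends to a finite value or vanishes.
Limit = 0.

Final answer: 0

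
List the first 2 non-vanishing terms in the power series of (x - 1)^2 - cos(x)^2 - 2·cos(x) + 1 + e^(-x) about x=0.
7·x^2/2 - 3·x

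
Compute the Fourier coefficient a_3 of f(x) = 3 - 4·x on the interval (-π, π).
a_3 = (1/π) ∫_{-π}^{π} f(x)·cos(3x) dx.
Evaluate the integral (use parity and integration by parts as needed): a_3 = 0.

Final answer: 0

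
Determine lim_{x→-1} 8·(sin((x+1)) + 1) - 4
Direct substitution at x = -1 gives 4.

Final answer: 4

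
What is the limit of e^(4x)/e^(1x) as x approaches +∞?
This is an ∞/∞ indeterminate form as x → +∞.
Rewrite e^(4x)/e^(1x) = e^((4−1)x) = e^(3x); the exponent coefficient is 3 > 0 so e^(3x) → ∞.
Limit = ∞.

Final answer: ∞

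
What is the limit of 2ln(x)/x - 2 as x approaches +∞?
The quotient is an ∞/∞ indeterminate form as x → +∞.
The polynomial denominator x dominates the logarithmic numerator (any positive power of x ≫ ln(x) as x → ∞), so the quotient → 0.
Adding the constant: 0 - 2 = -2. Limit = -2.

Final answer: -2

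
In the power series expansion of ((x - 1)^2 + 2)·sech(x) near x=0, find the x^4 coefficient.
Expand to order 4: ((x - 1)^2 + 2)·sech(x) = x^4/8 + x^3 - x^2/2 - 2·x + 3 + O(x^5).
The coefficient of x^4 is 1/8.

Final answer: 1/8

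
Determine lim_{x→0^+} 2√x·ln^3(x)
This is a 0·∞ indeterminate form at x → 0⁺.
Rewrite the product as 2·ln^3(x) / x^(-1/2) and apply L'Hôpital, or use the standard hierarchy x^(-1/2) ≫ |ln x|^3 as x → 0⁺.
The indeterminate product → 0, so the limit = 0.

Final answer: 0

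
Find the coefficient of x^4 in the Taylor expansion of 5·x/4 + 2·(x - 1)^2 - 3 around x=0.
Expand to order 4: 5·x/4 + 2·(x - 1)^2 - 3 = 2·x^2 - 11·x/4 - 1 + O(x^5).
The coefficient of x^4 is 0.

Final answer: 0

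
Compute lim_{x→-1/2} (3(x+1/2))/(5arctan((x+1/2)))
Both numerator and denominator → 0 as x → -1/2; this is a 0/0 indeterminate form.
Expand each to leading order near x = -1/2: numerator ~ 3·(x + 1/2), denominator ~ 5·(x + 1/2).
The limit of the ratio is 3/5.

Final answer: 3/5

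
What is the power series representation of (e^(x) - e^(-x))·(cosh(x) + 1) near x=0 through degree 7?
13·x^7/504 + 17·x^5/60 + 5·x^3/3 + 4·x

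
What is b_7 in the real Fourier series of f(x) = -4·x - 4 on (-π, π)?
b_7 = (1/π) ∫_{-π}^{π} f(x)·sin(7x) dx.
Evaluate the integral (use parity and integration by parts as needed): b_7 = -8/7.

Final answer: -8/7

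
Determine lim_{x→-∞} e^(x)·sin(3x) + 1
Evaluate the dominant behaviour as x → -∞; each term tends to a finite value or vanishes.
Limit = 1.

Final answer: 1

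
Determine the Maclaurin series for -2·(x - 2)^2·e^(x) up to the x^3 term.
2·x^3/3 + 2·x^2 - 8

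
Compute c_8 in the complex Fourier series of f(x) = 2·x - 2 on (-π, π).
Compute the real Fourier coefficients first: a_8 = 0, b_8 = -1/2.
Then c_8 = (a_8 − i·b_8)/2 = i/4.

Final answer: i/4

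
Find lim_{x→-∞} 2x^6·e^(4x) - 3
The product is a 0·∞ indeterminate form at x → -∞.
Rewrite the product as 2x^6 / e^(-4x) (an ∞/∞ form) and apply L'Hôpital, or use the standard hierarchy e^(4|x|) ≫ |x^6| as x → -∞.
The indeterminate product → 0, so the limit = -3.

Final answer: -3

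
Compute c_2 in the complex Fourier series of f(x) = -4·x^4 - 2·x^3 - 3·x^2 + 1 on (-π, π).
Compute the real Fourier coefficients first: a_2 = 9 - 8·π^2, b_2 = -3 + 2·π^2.
Then c_2 = (a_2 − i·b_2)/2 = -4·π^2 + 9/2 - i·π^2 + 3·i/2.

Final answer: -4·π^2 + 9/2 - i·π^2 + 3·i/2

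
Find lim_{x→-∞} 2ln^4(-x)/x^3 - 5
The quotient is an ∞/∞ indeterminate form as x → -∞.
Compare growth rates of the dominant terms (exponentials ≫ polynomials ≫ logarithms), or apply L'Hôpital's rule; the quotient → 0.
Adding the constant: 0 - 5 = -5. Limit = -5.

Final answer: -5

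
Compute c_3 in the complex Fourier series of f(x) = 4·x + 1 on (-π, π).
Compute the real Fourier coefficients first: a_3 = 0, b_3 = 8/3.
Then c_3 = (a_3 − i·b_3)/2 = -4·i/3.

Final answer: -4·i/3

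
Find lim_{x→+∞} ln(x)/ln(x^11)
This is an ∞/∞ indeterminate form as x → +∞.
Write ln(x^11) = 11·ln(x), reducing the quotient to 1/11.
Limit = 1/11.

Final answer: 1/11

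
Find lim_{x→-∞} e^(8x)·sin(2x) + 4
Evaluate the dominant behaviour as x → -∞; each term tends to a finite value or vanishes.
Limit = 4.

Final answer: 4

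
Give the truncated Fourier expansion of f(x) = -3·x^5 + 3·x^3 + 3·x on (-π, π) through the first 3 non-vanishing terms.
(-750 - 6·π^4 + 126·π^2)·sin(x) + (-18·π^2 + 24 + 3·π^4)·sin(2·x) + (-2·π^4 - 62/27 + 58·π^2/9)·sin(3·x)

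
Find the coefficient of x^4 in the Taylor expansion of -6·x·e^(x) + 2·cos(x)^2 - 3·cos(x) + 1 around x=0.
Expand to order 4: -6·x·e^(x) + 2·cos(x)^2 - 3·cos(x) + 1 = -11·x^4/24 - 3·x^3 - 13·x^2/2 - 6·x + O(x^5).
The coefficient of x^4 is -11/24.

Final answer: -11/24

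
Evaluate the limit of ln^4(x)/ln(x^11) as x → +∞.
This is an ∞/∞ indeterminate form as x → +∞.
Write ln(x^11) = 11·ln(x), reducing the quotient to ln^3(x)/11 → ∞.
Limit = ∞.

Final answer: ∞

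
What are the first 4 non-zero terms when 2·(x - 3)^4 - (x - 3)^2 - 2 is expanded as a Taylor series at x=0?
-24·x^3 + 107·x^2 - 210·x + 151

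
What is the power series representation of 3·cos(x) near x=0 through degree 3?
3 - 3·x^2/2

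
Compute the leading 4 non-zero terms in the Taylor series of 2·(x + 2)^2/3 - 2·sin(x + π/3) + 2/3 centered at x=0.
x^3/6 + x^2·(2/3 + √(3)/2) + 5·x/3 - √(3) + 10/3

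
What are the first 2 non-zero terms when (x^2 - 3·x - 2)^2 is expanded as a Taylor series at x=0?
12·x + 4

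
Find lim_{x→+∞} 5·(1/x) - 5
Evaluate the dominant behaviour as x → +∞; each term tends to a finite value or vanishes.
Limit = -5.

Final answer: -5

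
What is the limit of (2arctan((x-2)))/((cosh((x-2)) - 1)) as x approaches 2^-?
Both numerator and denominator → 0 as x → 2^-; this is a 0/0 indeterminate form.
Expand each to leading order near x = 2: numerator ~ 2·(x - 2), denominator ~ (x - 2)^2/2.
The limit of the ratio is -∞.

Final answer: -∞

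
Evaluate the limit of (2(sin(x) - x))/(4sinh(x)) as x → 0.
Both numerator and denominator → 0 as x → 0; this is a 0/0 indeterminate form.
Expand each to leading order near x = 0: numerator ~ -x^3/3, denominator ~ 4·x.
The limit of the ratio is 0.

Final answer: 0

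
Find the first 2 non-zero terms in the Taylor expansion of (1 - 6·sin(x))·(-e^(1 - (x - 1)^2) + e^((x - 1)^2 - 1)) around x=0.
26·x^2 - 4·x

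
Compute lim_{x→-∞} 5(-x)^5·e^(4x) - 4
The product is a 0·∞ indeterminate form at x → -∞.
Rewrite the product as 5(-x)^5 / e^(-4x) (an ∞/∞ form) and apply L'Hôpital, or use the standard hierarchy e^(4|x|) ≫ |(-x)^5| as x → -∞.
The indeterminate product → 0, so the limit = -4.

Final answer: -4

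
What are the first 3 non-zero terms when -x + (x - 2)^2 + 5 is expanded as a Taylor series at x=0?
x^2 - 5·x + 9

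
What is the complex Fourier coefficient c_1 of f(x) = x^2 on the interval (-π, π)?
Compute the real Fourier coefficients first: a_1 = -4, b_1 = 0.
Then c_1 = (a_1 − i·b_1)/2 = -2.

Final answer: -2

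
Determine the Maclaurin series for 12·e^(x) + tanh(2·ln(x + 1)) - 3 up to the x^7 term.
2521·x^7/420 - 359·x^6/60 + x^5/10 + 4·x^4 + 5·x^2 + 14·x + 9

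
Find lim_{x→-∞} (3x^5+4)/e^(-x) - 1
The quotient is an ∞/∞ indeterminate form as x → -∞.
Compare growth rates of the dominant terms (exponentials ≫ polynomials ≫ logarithms), or apply L'Hôpital's rule; the quotient → 0.
Adding the constant: 0 - 1 = -1. Limit = -1.

Final answer: -1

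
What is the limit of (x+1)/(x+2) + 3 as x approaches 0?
Direct substitution at x = 0 gives 7/2.

Final answer: 7/2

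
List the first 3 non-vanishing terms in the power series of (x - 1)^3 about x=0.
-3·x^2 + 3·x - 1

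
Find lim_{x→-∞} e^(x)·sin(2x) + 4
Evaluate the dominant behaviour as x → -∞; each term tends to a finite value or vanishes.
Limit = 4.

Final answer: 4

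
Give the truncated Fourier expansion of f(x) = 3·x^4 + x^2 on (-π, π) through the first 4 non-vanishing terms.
(140 - 24·π^2)·cos(x) + (-8 + 6·π^2)·cos(2·x) + (4/3 - 8·π^2/3)·cos(3·x) + π^2/3 + 3·π^4/5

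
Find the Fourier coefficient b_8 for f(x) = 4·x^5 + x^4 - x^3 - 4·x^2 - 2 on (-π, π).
b_8 = (1/π) ∫_{-π}^{π} f(x)·sin(8x) dx.
Evaluate the integral (use parity and integration by parts as needed): b_8 = -π^4 - 27/512 + 9·π^2/16.

Final answer: -π^4 - 27/512 + 9·π^2/16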